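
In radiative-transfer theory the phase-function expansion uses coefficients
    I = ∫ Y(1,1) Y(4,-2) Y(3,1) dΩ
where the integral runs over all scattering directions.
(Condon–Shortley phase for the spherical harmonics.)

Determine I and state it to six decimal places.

0.238414

Rules hold: Σm=0, L=8 even, 3≤3≤5.
N = 3·9·7 = 189
Δ = 2!·0!·6!/9! = 1/252
Racah Σ t=1..1: t=1:−1/36 = -1/36
⇒ 3j(1 4 3; 0 0 0)² = 4/63, sgn +1
Racah Σ t=0..0: t=0:+1/96 = 1/96
⇒ 3j(1 4 3; 1 -2 1)² = 5/84, sgn +1
4πI² = N·(3j₀)²·(3jₘ)² = 5/7
I = +1·√(0.714286/4π) = 0.23841361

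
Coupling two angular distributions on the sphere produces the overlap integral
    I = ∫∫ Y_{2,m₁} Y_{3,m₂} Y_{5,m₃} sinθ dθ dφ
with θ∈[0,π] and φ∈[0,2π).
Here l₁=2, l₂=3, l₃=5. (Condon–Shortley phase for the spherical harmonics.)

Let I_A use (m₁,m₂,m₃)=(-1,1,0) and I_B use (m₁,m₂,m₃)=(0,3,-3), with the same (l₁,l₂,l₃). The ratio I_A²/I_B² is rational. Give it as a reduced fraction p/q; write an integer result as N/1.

25/14

l's match ⇒ only the (l;m) 3-j factors differ between A and B.
A: triangle coeff Δ(2,3,5) = 1/2310; Σ_t [0,0]: t=0:+1/288 = 1/288; (3j)²=5/231 [(2 3 5; -1 1 0)], sign=-1
B: triangle coeff Δ(2,3,5) = 1/2310; Σ_t [0,0]: t=0:+1/2880 = 1/2880; (3j)²=2/165 [(2 3 5; 0 3 -3)], sign=+1
I_A²/I_B² = (5/231)/(2/165) = 25/14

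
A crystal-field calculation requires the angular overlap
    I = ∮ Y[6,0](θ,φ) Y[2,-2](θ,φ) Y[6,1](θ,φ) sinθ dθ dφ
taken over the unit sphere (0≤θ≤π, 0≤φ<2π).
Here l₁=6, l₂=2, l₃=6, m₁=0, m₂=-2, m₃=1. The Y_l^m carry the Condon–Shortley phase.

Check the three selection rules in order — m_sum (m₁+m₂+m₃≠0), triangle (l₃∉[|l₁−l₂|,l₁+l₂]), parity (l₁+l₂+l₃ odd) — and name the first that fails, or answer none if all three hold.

azimuthal sum: 0 − 2 + 1 = -1  ✗
4 ≤ 6 ≤ 8 (triangle on l)
L = 6 + 2 + 6 = 14 (even)

m_sum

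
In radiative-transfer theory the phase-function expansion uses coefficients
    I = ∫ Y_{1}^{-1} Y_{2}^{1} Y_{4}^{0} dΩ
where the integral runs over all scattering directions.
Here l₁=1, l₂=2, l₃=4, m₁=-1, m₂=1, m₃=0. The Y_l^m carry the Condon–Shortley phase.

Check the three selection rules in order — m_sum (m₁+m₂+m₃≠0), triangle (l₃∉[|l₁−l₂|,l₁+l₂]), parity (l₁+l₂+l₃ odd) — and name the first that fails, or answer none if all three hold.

m₁+m₂+m₃ = -1 + 1 + 0 = 0  ✓
triangle: |1−2|=1 ≤ l₃=4 ≤ 1+2=3  ✗
parity: l₁+l₂+l₃ = 7 is odd

triangle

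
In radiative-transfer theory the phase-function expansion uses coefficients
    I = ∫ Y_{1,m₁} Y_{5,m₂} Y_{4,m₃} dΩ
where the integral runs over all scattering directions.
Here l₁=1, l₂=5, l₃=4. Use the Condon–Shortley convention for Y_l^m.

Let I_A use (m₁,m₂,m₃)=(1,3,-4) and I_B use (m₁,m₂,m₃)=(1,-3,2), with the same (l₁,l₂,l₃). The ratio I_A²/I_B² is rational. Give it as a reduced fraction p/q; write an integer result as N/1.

1/28

l's match ⇒ only the (l;m) 3-j factors differ between A and B.
A: triangle coeff Δ(1,5,4) = 1/495; Σ_t [0,0]: t=0:+1/80640 = 1/80640; (3j)²=1/495 [(1 5 4; 1 3 -4)], sign=+1
B: triangle coeff Δ(1,5,4) = 1/495; Σ_t [0,0]: t=0:+1/2880 = 1/2880; (3j)²=28/495 [(1 5 4; 1 -3 2)], sign=+1
I_A²/I_B² = (1/495)/(28/495) = 1/28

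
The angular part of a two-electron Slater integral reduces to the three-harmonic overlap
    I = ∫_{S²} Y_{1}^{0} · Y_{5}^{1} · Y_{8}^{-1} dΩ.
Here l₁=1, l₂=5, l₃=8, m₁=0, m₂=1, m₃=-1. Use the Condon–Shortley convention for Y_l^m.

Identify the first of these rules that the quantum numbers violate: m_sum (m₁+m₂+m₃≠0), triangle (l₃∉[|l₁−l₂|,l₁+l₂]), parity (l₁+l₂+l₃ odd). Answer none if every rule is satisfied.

azimuthal sum: 0 + 1 − 1 = 0  ✓
4 ≤ 8 ≤ 6 (triangle on l)  ✗
L = 1 + 5 + 8 = 14 (even)

triangle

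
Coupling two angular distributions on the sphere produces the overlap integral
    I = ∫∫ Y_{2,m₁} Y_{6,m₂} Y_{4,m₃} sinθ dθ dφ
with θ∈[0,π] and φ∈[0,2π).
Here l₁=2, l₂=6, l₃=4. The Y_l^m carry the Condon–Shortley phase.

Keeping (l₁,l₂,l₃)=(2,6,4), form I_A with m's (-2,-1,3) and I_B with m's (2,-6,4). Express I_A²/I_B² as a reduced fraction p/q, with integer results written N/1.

Same 2,6,4: normalisation and zero-m 3j drop out of the ratio.
A: Δ: 4! 0! 8! / 13! → 1/6435; sum: t=4:+1/120960 = 1/120960; 3j²(2 6 4; -2 -1 3) = Δ·Π!·Σ² = 1/1287  (sign -1)
B: Δ: 4! 0! 8! / 13! → 1/6435; sum: t=0:+1/967680 = 1/967680; 3j²(2 6 4; 2 -6 4) = Δ·Π!·Σ² = 1/13  (sign +1)
I_A²/I_B² = (1/1287)/(1/13) = 1/99

1/99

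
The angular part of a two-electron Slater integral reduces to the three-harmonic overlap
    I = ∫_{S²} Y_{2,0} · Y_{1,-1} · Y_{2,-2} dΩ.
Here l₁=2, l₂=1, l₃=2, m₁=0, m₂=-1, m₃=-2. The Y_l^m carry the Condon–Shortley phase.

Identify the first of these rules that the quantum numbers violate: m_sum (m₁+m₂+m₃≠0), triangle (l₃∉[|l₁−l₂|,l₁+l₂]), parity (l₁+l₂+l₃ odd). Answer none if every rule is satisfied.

m_sum

Σmᵢ = -3  ✗
l₃∈[|l₁−l₂|,l₁+l₂]=[1,3], have l₃=2
Σlᵢ = 5 ⇒ odd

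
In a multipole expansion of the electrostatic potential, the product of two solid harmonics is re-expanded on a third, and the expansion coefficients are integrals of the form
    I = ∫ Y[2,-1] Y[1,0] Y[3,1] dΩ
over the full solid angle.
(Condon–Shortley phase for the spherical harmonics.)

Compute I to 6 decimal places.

-0.233597

m-sum 0 ✓  L=6 even ✓  1≤3≤3 ✓
Π(2lᵢ+1) = 5×3×7 = 105
triangle coeff Δ(2,1,3) = 1/105
Σ_t [0,0]: t=0:+1/4 = 1/4
(3j)²=3/35 [(2 1 3; 0 0 0)], sign=-1
Σ_t [0,0]: t=0:+1/6 = 1/6
(3j)²=8/105 [(2 1 3; -1 0 1)], sign=+1
⇒ 4πI² = 24/35
I = (-1)√(24/35/(4π)) = -0.23359668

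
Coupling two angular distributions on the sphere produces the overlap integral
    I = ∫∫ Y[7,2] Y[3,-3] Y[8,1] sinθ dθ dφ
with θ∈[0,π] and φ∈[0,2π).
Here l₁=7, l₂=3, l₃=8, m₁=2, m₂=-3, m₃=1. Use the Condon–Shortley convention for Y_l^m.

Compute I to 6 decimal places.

0.148075

Checks pass: Σm=0; 18 even; l₃=8∈[4,10].
(2·7+1)(2·3+1)(2·8+1) = 1785
Δ: 2! 12! 4! / 19! → 1/5290740
sum: t=0:+1/7257600 t=1:−1/2073600 t=2:+1/7257600 = -1/4838400
3j²(7 3 8; 0 0 0) = Δ·Π!·Σ² = 252/20995  (sign -1)
sum: t=0:+1/29030400 = 1/29030400
3j²(7 3 8; 2 -3 1) = Δ·Π!·Σ² = 54/4199  (sign -1)
combine: 4πI² = 1785·252/20995·54/4199 = 285768/1037153
take √, sign +1: I = 0.14807456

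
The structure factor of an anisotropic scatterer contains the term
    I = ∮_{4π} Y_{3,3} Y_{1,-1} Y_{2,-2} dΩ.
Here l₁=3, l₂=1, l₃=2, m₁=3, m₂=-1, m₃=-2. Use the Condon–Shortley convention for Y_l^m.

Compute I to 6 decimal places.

m-sum 0 ✓  L=6 even ✓  2≤2≤4 ✓
Π(2lᵢ+1) = 7×3×5 = 105
triangle coeff Δ(3,1,2) = 1/105
Σ_t [1,1]: t=1:−1/4 = -1/4
(3j)²=3/35 [(3 1 2; 0 0 0)], sign=-1
Σ_t [0,0]: t=0:+1/48 = 1/48
(3j)²=1/7 [(3 1 2; 3 -1 -2)], sign=+1
⇒ 4πI² = 9/7
I = (-1)√(9/7/(4π)) = -0.31986543

-0.319865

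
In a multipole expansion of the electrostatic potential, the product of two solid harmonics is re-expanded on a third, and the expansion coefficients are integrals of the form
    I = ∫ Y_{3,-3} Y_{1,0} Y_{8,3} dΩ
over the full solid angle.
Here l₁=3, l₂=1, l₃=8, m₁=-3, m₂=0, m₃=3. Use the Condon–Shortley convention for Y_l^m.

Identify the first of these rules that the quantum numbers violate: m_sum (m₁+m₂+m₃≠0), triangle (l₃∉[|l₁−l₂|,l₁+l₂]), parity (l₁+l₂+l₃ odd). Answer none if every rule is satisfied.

Σmᵢ = 0  ✓
l₃∈[|l₁−l₂|,l₁+l₂]=[2,4], have l₃=8  ✗
Σlᵢ = 12 ⇒ even

triangle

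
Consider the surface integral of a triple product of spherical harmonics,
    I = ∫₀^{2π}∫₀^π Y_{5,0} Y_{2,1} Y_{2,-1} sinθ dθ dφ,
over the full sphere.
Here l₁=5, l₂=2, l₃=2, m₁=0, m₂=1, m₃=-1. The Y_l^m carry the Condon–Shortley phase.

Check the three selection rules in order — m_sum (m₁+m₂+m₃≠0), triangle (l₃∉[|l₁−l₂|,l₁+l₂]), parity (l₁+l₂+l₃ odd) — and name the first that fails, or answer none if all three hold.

triangle

m₁+m₂+m₃ = 0 + 1 − 1 = 0  ✓
triangle: |5−2|=3 ≤ l₃=2 ≤ 5+2=7  ✗
parity: l₁+l₂+l₃ = 9 is odd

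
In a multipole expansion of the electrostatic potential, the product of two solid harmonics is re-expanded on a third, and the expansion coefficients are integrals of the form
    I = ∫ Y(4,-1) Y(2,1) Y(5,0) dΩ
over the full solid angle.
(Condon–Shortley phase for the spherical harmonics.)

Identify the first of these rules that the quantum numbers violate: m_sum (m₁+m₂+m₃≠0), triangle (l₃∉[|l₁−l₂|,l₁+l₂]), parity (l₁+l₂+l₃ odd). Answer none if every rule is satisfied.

parity

Σmᵢ = 0  ✓
l₃∈[|l₁−l₂|,l₁+l₂]=[2,6], have l₃=5  ✓
Σlᵢ = 11 ⇒ odd  ✗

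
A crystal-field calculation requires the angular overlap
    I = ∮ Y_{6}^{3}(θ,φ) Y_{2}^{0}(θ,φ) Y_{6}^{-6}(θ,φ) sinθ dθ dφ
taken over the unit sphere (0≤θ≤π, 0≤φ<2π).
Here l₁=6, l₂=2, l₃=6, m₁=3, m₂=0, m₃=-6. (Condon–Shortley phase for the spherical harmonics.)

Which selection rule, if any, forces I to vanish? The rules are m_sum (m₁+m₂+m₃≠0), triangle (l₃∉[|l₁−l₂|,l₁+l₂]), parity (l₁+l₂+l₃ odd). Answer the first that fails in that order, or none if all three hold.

Σmᵢ = -3  ✗
l₃∈[|l₁−l₂|,l₁+l₂]=[4,8], have l₃=6
Σlᵢ = 14 ⇒ even

m_sum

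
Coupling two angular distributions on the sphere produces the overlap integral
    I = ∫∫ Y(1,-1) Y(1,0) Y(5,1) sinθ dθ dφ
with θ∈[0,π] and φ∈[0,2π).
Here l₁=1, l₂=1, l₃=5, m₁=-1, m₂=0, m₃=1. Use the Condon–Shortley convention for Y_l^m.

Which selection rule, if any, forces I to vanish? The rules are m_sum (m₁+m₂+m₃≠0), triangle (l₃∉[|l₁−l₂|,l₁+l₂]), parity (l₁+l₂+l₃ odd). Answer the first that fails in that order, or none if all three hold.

azimuthal sum: -1 + 0 + 1 = 0  ✓
0 ≤ 5 ≤ 2 (triangle on l)  ✗
L = 1 + 1 + 5 = 7 (odd)

triangle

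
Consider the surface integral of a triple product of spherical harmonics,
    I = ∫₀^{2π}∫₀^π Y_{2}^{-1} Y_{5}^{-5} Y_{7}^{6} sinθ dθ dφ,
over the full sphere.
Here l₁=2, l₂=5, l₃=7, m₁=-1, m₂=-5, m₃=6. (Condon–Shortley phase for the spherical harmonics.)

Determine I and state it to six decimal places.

Rules hold: Σm=0, L=14 even, 3≤7≤7.
N = 5·11·15 = 825
Δ = 0!·4!·10!/15! = 1/15015
Racah Σ t=0..0: t=0:+1/57600 = 1/57600
⇒ 3j(2 5 7; 0 0 0)² = 21/715, sgn -1
Racah Σ t=0..0: t=0:+1/21772800 = 1/21772800
⇒ 3j(2 5 7; -1 -5 6)² = 2/105, sgn -1
4πI² = N·(3j₀)²·(3jₘ)² = 6/13
I = +1·√(0.461538/4π) = 0.19164567

0.191646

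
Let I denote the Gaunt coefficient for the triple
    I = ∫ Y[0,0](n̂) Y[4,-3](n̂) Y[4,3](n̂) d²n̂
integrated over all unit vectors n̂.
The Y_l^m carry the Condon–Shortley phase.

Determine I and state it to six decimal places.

-0.282095

m-sum 0 ✓  L=8 even ✓  4≤4≤4 ✓
Π(2lᵢ+1) = 1×9×9 = 81
triangle coeff Δ(0,4,4) = 1/9
Σ_t [0,0]: t=0:+1/576 = 1/576
(3j)²=1/9 [(0 4 4; 0 0 0)], sign=+1
Σ_t [0,0]: t=0:+1/5040 = 1/5040
(3j)²=1/9 [(0 4 4; 0 -3 3)], sign=-1
⇒ 4πI² = 1/1
I = (-1)√(1/1/(4π)) = -0.28209479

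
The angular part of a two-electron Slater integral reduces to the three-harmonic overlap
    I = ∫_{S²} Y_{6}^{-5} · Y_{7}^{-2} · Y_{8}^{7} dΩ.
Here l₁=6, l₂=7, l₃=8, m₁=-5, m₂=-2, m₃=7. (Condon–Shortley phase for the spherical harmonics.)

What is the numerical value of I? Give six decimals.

Σlᵢ=21 odd — θ-integrand is odd under cosθ→−cosθ; I=0

0.000000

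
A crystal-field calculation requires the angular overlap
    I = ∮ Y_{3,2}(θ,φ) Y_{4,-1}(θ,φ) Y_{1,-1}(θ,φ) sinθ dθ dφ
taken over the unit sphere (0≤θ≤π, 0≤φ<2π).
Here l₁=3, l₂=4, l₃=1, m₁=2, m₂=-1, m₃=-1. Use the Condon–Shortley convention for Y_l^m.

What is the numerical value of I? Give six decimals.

-0.106622

Rules hold: Σm=0, L=8 even, 1≤1≤7.
N = 7·9·3 = 189
Δ = 6!·0!·2!/9! = 1/252
Racah Σ t=3..3: t=3:−1/36 = -1/36
⇒ 3j(3 4 1; 0 0 0)² = 4/63, sgn +1
Racah Σ t=1..1: t=1:−1/240 = -1/240
⇒ 3j(3 4 1; 2 -1 -1)² = 1/84, sgn -1
4πI² = N·(3j₀)²·(3jₘ)² = 1/7
I = -1·√(0.142857/4π) = -0.10662181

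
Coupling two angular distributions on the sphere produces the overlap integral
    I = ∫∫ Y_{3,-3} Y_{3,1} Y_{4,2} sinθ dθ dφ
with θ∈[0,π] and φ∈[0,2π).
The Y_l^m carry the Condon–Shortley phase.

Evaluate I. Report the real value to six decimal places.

Checks pass: Σm=0; 10 even; l₃=4∈[0,6].
(2·3+1)(2·3+1)(2·4+1) = 441
Δ: 2! 4! 4! / 11! → 1/34650
sum: t=0:+1/72 t=1:−1/16 t=2:+1/72 = -5/144
3j²(3 3 4; 0 0 0) = Δ·Π!·Σ² = 2/77  (sign -1)
sum: t=2:+1/192 = 1/192
3j²(3 3 4; -3 1 2) = Δ·Π!·Σ² = 3/77  (sign +1)
combine: 4πI² = 441·2/77·3/77 = 54/121
take √, sign -1: I = -0.18845135

-0.188451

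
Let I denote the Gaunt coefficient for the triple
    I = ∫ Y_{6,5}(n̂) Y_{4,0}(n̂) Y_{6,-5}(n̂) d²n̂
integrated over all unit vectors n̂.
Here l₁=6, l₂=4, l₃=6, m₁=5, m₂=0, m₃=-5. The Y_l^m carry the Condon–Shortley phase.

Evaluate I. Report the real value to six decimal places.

Rules hold: Σm=0, L=16 even, 2≤6≤10.
N = 13·9·13 = 1521
Δ = 4!·8!·4!/17! = 1/15315300
Racah Σ t=0..4: t=0:+1/829440 t=1:−1/25920 t=2:+1/9216 t=3:−1/25920 t=4:+1/829440 = 7/207360
⇒ 3j(6 4 6; 0 0 0)² = 28/2431, sgn +1
Racah Σ t=0..1: t=0:+1/2903040 t=1:−1/1451520 = -1/2903040
⇒ 3j(6 4 6; 5 0 -5)² = 11/1547, sgn +1
4πI² = N·(3j₀)²·(3jₘ)² = 36/289
I = +1·√(0.124567/4π) = 0.09956287

0.099563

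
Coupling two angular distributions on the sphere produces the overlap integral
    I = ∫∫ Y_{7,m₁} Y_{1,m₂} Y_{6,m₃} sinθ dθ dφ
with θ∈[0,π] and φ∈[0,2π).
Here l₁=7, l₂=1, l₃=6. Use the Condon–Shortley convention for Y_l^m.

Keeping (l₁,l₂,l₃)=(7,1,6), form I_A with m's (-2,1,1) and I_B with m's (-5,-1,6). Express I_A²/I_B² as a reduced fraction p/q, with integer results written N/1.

l's match ⇒ only the (l;m) 3-j factors differ between A and B.
A: triangle coeff Δ(7,1,6) = 1/1365; Σ_t [2,2]: t=2:+1/1209600 = 1/1209600; (3j)²=12/455 [(7 1 6; -2 1 1)], sign=-1
B: triangle coeff Δ(7,1,6) = 1/1365; Σ_t [0,0]: t=0:+1/958003200 = 1/958003200; (3j)²=1/1365 [(7 1 6; -5 -1 6)], sign=+1
I_A²/I_B² = (12/455)/(1/1365) = 36/1

36/1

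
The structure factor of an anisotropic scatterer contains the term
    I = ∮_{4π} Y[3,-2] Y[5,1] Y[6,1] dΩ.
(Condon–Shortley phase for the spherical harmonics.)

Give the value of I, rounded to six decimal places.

Rules hold: Σm=0, L=14 even, 2≤6≤8.
N = 7·11·13 = 1001
Δ = 2!·4!·8!/15! = 1/675675
Racah Σ t=0..2: t=0:+1/8640 t=1:−1/2304 t=2:+1/8640 = -7/34560
⇒ 3j(3 5 6; 0 0 0)² = 7/429, sgn -1
Racah Σ t=1..2: t=1:−1/17280 t=2:+1/6912 = 1/11520
⇒ 3j(3 5 6; -2 1 1)² = 2/143, sgn -1
4πI² = N·(3j₀)²·(3jₘ)² = 98/429
I = +1·√(0.228438/4π) = 0.13482780

0.134828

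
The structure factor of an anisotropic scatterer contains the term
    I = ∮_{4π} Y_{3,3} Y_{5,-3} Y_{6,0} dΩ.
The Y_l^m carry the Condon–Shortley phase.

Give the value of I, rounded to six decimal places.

m-sum 0 ✓  L=14 even ✓  2≤6≤8 ✓
Π(2lᵢ+1) = 7×11×13 = 1001
triangle coeff Δ(3,5,6) = 1/675675
Σ_t [0,2]: t=0:+1/8640 t=1:−1/2304 t=2:+1/8640 = -7/34560
(3j)²=7/429 [(3 5 6; 0 0 0)], sign=-1
Σ_t [0,0]: t=0:+1/69120 = 1/69120
(3j)²=4/429 [(3 5 6; 3 -3 0)], sign=+1
⇒ 4πI² = 196/1287
I = (-1)√(196/1287/(4π)) = -0.11008644

-0.110086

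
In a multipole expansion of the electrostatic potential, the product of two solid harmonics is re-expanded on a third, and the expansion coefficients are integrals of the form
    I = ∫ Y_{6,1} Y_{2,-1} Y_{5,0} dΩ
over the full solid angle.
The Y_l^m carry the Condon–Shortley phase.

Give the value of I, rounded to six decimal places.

0.000000

l₁+l₂+l₃=13 is odd: 3j(l;000)=0 ⇒ I=0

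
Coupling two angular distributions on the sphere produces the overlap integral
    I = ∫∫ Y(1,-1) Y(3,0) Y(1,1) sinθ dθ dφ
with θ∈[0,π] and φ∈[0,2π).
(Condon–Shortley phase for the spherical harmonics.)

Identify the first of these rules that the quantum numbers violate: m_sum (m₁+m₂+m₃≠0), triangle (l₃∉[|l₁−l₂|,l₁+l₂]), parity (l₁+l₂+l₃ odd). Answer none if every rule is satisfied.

Σmᵢ = 0  ✓
l₃∈[|l₁−l₂|,l₁+l₂]=[2,4], have l₃=1  ✗
Σlᵢ = 5 ⇒ odd

triangle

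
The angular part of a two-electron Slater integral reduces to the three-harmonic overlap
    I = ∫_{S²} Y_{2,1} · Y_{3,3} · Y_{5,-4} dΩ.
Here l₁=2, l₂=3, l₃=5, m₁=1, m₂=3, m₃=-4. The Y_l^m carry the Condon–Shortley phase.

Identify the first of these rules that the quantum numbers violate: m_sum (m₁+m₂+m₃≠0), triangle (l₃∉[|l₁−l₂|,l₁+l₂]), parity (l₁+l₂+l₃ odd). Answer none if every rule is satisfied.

m₁+m₂+m₃ = 1 + 3 − 4 = 0  ✓
triangle: |2−3|=1 ≤ l₃=5 ≤ 2+3=5  ✓
parity: l₁+l₂+l₃ = 10 is even  ✓

none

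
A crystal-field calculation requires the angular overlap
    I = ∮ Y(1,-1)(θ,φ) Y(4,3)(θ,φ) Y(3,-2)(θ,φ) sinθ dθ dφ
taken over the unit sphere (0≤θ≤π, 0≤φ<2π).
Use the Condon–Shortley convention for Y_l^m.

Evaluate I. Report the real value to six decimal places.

-0.282095

m-sum 0 ✓  L=8 even ✓  3≤3≤5 ✓
Π(2lᵢ+1) = 3×9×7 = 189
triangle coeff Δ(1,4,3) = 1/252
Σ_t [1,1]: t=1:−1/36 = -1/36
(3j)²=4/63 [(1 4 3; 0 0 0)], sign=+1
Σ_t [2,2]: t=2:+1/240 = 1/240
(3j)²=1/12 [(1 4 3; -1 3 -2)], sign=-1
⇒ 4πI² = 1/1
I = (-1)√(1/1/(4π)) = -0.28209479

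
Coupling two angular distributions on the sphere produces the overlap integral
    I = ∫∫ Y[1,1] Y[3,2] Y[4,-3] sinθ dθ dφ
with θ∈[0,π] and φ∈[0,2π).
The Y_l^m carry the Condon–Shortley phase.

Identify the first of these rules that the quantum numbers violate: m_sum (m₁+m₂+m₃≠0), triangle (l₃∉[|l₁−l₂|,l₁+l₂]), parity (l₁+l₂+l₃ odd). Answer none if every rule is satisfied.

none

m₁+m₂+m₃ = 1 + 2 − 3 = 0  ✓
triangle: |1−3|=2 ≤ l₃=4 ≤ 1+3=4  ✓
parity: l₁+l₂+l₃ = 8 is even  ✓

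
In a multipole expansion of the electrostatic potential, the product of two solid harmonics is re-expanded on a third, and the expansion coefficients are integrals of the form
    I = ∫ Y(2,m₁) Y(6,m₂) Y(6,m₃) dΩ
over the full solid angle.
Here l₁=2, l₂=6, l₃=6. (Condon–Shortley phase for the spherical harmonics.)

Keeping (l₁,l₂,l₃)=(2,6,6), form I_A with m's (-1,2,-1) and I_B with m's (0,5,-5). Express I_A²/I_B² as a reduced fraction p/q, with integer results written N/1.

Same 2,6,6: normalisation and zero-m 3j drop out of the ratio.
A: Δ: 2! 2! 10! / 15! → 1/90090; sum: t=1:−1/60480 t=2:+1/34560 = 1/80640; 3j²(2 6 6; -1 2 -1) = Δ·Π!·Σ² = 6/1001  (sign -1)
B: Δ: 2! 2! 10! / 15! → 1/90090; sum: t=1:−1/3628800 t=2:+1/1451520 = 1/2419200; 3j²(2 6 6; 0 5 -5) = Δ·Π!·Σ² = 11/910  (sign -1)
I_A²/I_B² = (6/1001)/(11/910) = 60/121

60/121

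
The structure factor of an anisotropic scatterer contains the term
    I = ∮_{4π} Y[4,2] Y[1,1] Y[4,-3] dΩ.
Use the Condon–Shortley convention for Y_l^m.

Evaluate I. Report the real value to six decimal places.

0.000000

Σlᵢ=9 odd — θ-integrand is odd under cosθ→−cosθ; I=0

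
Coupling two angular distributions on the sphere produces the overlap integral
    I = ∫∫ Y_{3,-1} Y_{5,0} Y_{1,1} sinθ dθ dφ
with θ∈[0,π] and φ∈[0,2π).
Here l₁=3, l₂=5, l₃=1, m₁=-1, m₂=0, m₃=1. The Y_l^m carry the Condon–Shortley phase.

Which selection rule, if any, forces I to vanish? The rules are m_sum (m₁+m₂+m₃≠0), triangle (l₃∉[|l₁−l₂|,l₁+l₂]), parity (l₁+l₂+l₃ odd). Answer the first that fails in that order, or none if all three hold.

Σmᵢ = 0  ✓
l₃∈[|l₁−l₂|,l₁+l₂]=[2,8], have l₃=1  ✗
Σlᵢ = 9 ⇒ odd

triangle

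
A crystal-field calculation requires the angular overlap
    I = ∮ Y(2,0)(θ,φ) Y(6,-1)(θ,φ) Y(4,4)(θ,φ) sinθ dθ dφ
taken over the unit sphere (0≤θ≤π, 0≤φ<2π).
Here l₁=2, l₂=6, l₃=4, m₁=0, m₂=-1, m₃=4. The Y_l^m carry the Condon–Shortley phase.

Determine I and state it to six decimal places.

0 − 1 + 4 = 3 ≠ 0: azimuthal integral kills it; I = 0

0.000000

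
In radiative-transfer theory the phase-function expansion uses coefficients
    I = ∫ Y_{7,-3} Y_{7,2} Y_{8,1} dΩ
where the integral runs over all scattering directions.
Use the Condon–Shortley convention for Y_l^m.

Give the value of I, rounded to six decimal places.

-0.009032

m-sum 0 ✓  L=22 even ✓  0≤8≤14 ✓
Π(2lᵢ+1) = 15×15×17 = 3825
triangle coeff Δ(7,7,8) = 1/22086194130
Σ_t [0,6]: t=0:+1/18289152000 t=1:−1/248832000 t=2:+1/24883200 t=3:−1/11943936 t=4:+1/24883200 t=5:−1/248832000 t=6:+1/18289152000 = -11/975421440
(3j)²=1750/289731 [(7 7 8; 0 0 0)], sign=-1
Σ_t [2,6]: t=2:+1/9754214400 t=3:−1/261273600 t=4:+1/49766400 t=5:−1/49766400 t=6:+1/298598400 = -11/29262643200
(3j)²=30/676039 [(7 7 8; -3 2 1)], sign=+1
⇒ 4πI² = 562500/548653937
I = (-1)√(562500/548653937/(4π)) = -0.00903248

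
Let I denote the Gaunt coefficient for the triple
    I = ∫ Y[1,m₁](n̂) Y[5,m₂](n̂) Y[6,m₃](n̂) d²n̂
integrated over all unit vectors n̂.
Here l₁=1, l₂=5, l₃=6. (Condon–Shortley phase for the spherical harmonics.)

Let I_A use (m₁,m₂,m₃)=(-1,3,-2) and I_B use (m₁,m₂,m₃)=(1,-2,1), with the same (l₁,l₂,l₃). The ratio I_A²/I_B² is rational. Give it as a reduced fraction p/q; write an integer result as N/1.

l's match ⇒ only the (l;m) 3-j factors differ between A and B.
A: triangle coeff Δ(1,5,6) = 1/858; Σ_t [0,0]: t=0:+1/161280 = 1/161280; (3j)²=1/143 [(1 5 6; -1 3 -2)], sign=+1
B: triangle coeff Δ(1,5,6) = 1/858; Σ_t [0,0]: t=0:+1/60480 = 1/60480; (3j)²=5/429 [(1 5 6; 1 -2 1)], sign=-1
I_A²/I_B² = (1/143)/(5/429) = 3/5

3/5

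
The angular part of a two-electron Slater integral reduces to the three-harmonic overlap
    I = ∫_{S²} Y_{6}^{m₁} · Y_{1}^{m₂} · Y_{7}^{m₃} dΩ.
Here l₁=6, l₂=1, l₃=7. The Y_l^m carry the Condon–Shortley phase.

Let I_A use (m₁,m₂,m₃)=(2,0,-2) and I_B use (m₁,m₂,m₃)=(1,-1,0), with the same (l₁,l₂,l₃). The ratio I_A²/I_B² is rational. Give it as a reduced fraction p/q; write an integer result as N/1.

l's match ⇒ only the (l;m) 3-j factors differ between A and B.
A: triangle coeff Δ(6,1,7) = 1/1365; Σ_t [0,0]: t=0:+1/967680 = 1/967680; (3j)²=3/91 [(6 1 7; 2 0 -2)], sign=-1
B: triangle coeff Δ(6,1,7) = 1/1365; Σ_t [0,0]: t=0:+1/1209600 = 1/1209600; (3j)²=1/65 [(6 1 7; 1 -1 0)], sign=-1
I_A²/I_B² = (3/91)/(1/65) = 15/7

15/7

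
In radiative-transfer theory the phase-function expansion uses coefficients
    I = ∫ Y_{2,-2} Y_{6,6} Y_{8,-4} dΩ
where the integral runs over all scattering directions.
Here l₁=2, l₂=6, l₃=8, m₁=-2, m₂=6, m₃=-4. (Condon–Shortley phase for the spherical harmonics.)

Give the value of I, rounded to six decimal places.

0.008486

Rules hold: Σm=0, L=16 even, 4≤8≤8.
N = 5·13·17 = 1105
Δ = 0!·4!·12!/17! = 1/30940
Racah Σ t=0..0: t=0:+1/2073600 = 1/2073600
⇒ 3j(2 6 8; 0 0 0)² = 28/1105, sgn +1
Racah Σ t=0..0: t=0:+1/11496038400 = 1/11496038400
⇒ 3j(2 6 8; -2 6 -4)² = 1/30940, sgn +1
4πI² = N·(3j₀)²·(3jₘ)² = 1/1105
I = +1·√(0.000904977/4π) = 0.00848621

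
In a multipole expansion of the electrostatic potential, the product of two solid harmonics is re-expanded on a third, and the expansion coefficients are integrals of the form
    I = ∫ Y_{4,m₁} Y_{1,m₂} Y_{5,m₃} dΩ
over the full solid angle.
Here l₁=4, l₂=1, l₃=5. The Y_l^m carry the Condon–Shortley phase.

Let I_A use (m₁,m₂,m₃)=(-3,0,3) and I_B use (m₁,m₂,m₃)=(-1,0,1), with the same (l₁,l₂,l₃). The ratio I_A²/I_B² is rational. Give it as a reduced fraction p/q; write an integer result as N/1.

l's match ⇒ only the (l;m) 3-j factors differ between A and B.
A: triangle coeff Δ(4,1,5) = 1/495; Σ_t [0,0]: t=0:+1/5040 = 1/5040; (3j)²=16/495 [(4 1 5; -3 0 3)], sign=+1
B: triangle coeff Δ(4,1,5) = 1/495; Σ_t [0,0]: t=0:+1/720 = 1/720; (3j)²=8/165 [(4 1 5; -1 0 1)], sign=+1
I_A²/I_B² = (16/495)/(8/165) = 2/3

2/3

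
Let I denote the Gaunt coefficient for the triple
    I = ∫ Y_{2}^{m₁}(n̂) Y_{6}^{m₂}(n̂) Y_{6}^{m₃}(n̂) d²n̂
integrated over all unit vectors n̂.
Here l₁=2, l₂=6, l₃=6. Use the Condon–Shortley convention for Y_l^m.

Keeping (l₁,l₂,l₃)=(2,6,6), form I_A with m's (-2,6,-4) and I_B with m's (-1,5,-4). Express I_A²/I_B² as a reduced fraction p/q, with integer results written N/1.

l's match ⇒ only the (l;m) 3-j factors differ between A and B.
A: triangle coeff Δ(2,6,6) = 1/90090; Σ_t [2,2]: t=2:+1/14515200 = 1/14515200; (3j)²=2/455 [(2 6 6; -2 6 -4)], sign=+1
B: triangle coeff Δ(2,6,6) = 1/90090; Σ_t [1,2]: t=1:−1/7257600 t=2:+1/725760 = 1/806400; (3j)²=27/910 [(2 6 6; -1 5 -4)], sign=+1
I_A²/I_B² = (2/455)/(27/910) = 4/27

4/27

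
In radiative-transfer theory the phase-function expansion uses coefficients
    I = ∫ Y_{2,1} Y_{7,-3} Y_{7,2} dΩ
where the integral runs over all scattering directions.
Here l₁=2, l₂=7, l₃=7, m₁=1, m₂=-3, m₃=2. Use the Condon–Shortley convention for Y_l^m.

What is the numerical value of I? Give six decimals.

-0.123591

m-sum 0 ✓  L=16 even ✓  5≤7≤9 ✓
Π(2lᵢ+1) = 5×15×15 = 1125
triangle coeff Δ(2,7,7) = 1/185640
Σ_t [0,2]: t=0:+1/2419200 t=1:−1/518400 t=2:+1/2419200 = -1/907200
(3j)²=56/3315 [(2 7 7; 0 0 0)], sign=+1
Σ_t [0,1]: t=0:+1/1935360 t=1:−1/4354560 = 1/3483648
(3j)²=125/12376 [(2 7 7; 1 -3 2)], sign=-1
⇒ 4πI² = 9375/48841
I = (-1)√(9375/48841/(4π)) = -0.12359145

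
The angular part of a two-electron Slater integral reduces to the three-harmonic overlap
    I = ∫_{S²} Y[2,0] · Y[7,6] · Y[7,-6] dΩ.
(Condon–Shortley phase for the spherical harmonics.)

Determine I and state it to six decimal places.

m-sum 0 ✓  L=16 even ✓  5≤7≤9 ✓
Π(2lᵢ+1) = 5×15×15 = 1125
triangle coeff Δ(2,7,7) = 1/185640
Σ_t [0,2]: t=0:+1/2419200 t=1:−1/518400 t=2:+1/2419200 = -1/907200
(3j)²=56/3315 [(2 7 7; 0 0 0)], sign=+1
Σ_t [1,2]: t=1:−1/479001600 t=2:+1/159667200 = 1/239500800
(3j)²=26/1785 [(2 7 7; 0 6 -6)], sign=-1
⇒ 4πI² = 80/289
I = (-1)√(80/289/(4π)) = -0.14841956

-0.148420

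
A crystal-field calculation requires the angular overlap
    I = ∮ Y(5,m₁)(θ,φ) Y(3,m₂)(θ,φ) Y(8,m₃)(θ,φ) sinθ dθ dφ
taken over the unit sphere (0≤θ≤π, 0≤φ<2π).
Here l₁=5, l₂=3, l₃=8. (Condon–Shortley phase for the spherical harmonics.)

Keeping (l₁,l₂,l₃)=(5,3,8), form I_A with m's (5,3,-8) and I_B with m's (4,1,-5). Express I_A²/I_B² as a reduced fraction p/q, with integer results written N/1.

l's match ⇒ only the (l;m) 3-j factors differ between A and B.
A: triangle coeff Δ(5,3,8) = 1/136136; Σ_t [0,0]: t=0:+1/2612736000 = 1/2612736000; (3j)²=1/17 [(5 3 8; 5 3 -8)], sign=+1
B: triangle coeff Δ(5,3,8) = 1/136136; Σ_t [0,0]: t=0:+1/17418240 = 1/17418240; (3j)²=15/952 [(5 3 8; 4 1 -5)], sign=-1
I_A²/I_B² = (1/17)/(15/952) = 56/15

56/15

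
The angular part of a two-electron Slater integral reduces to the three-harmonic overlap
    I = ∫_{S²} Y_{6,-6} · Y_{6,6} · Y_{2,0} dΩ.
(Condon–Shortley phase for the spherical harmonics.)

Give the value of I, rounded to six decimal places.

-0.252313

Checks pass: Σm=0; 14 even; l₃=2∈[0,12].
(2·6+1)(2·6+1)(2·2+1) = 845
Δ: 10! 2! 2! / 15! → 1/90090
sum: t=4:+1/69120 t=5:−1/14400 t=6:+1/69120 = -7/172800
3j²(6 6 2; 0 0 0) = Δ·Π!·Σ² = 14/715  (sign -1)
sum: t=10:+1/14515200 = 1/14515200
3j²(6 6 2; -6 6 0) = Δ·Π!·Σ² = 22/455  (sign +1)
combine: 4πI² = 845·14/715·22/455 = 4/5
take √, sign -1: I = -0.25231325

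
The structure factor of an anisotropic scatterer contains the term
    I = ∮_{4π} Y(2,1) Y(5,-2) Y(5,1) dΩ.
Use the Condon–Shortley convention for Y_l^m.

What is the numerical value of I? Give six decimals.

0.104819

m-sum 0 ✓  L=12 even ✓  3≤5≤7 ✓
Π(2lᵢ+1) = 5×11×11 = 605
triangle coeff Δ(2,5,5) = 1/38610
Σ_t [0,2]: t=0:+1/2880 t=1:−1/576 t=2:+1/2880 = -1/960
(3j)²=10/429 [(2 5 5; 0 0 0)], sign=+1
Σ_t [0,1]: t=0:+1/1440 t=1:−1/2880 = 1/2880
(3j)²=7/715 [(2 5 5; 1 -2 1)], sign=+1
⇒ 4πI² = 70/507
I = (+1)√(70/507/(4π)) = 0.10481902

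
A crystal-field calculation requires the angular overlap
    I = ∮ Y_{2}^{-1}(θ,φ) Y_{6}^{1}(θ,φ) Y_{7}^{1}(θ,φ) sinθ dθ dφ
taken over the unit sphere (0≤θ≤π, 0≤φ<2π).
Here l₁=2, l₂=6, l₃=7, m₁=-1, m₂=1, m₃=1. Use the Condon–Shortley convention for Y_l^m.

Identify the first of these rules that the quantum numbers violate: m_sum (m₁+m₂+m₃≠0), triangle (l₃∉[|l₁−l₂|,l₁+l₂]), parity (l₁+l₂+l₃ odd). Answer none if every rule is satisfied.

m_sum

Σmᵢ = 1  ✗
l₃∈[|l₁−l₂|,l₁+l₂]=[4,8], have l₃=7
Σlᵢ = 15 ⇒ odd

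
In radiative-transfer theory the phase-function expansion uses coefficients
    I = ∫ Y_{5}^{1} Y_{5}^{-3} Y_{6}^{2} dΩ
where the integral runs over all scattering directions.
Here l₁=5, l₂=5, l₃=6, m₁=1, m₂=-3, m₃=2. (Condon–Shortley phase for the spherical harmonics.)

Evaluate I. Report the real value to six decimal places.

Rules hold: Σm=0, L=16 even, 0≤6≤10.
N = 11·11·13 = 1573
Δ = 4!·6!·6!/17! = 1/28588560
Racah Σ t=0..4: t=0:+1/345600 t=1:−1/13824 t=2:+1/5184 t=3:−1/13824 t=4:+1/345600 = 7/129600
⇒ 3j(5 5 6; 0 0 0)² = 80/7293, sgn +1
Racah Σ t=0..2: t=0:+1/55296 t=1:−1/25920 t=2:+1/138240 = -11/829440
⇒ 3j(5 5 6; 1 -3 2)² = 11/1326, sgn -1
4πI² = N·(3j₀)²·(3jₘ)² = 4840/33813
I = -1·√(0.14314/4π) = -0.10672739

-0.106727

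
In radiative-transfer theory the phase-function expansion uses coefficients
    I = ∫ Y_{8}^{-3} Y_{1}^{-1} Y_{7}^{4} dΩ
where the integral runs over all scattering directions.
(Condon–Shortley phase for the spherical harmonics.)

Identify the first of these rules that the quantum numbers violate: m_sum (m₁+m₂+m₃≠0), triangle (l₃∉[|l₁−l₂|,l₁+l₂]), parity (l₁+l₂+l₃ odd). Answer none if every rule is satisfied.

m₁+m₂+m₃ = -3 − 1 + 4 = 0  ✓
triangle: |8−1|=7 ≤ l₃=7 ≤ 8+1=9  ✓
parity: l₁+l₂+l₃ = 16 is even  ✓

none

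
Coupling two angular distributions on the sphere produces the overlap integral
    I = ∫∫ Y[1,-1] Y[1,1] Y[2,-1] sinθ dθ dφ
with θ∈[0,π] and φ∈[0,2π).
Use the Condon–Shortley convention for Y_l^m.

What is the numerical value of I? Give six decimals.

0.000000

-1 + 1 − 1 = -1 ≠ 0: azimuthal integral kills it; I = 0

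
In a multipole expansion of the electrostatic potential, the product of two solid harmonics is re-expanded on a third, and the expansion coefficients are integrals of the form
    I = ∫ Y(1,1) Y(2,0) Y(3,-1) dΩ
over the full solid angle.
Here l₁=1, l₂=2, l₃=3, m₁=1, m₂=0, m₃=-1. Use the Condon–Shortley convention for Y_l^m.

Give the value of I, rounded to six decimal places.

-0.202301

Rules hold: Σm=0, L=6 even, 1≤3≤3.
N = 3·5·7 = 105
Δ = 0!·2!·4!/7! = 1/105
Racah Σ t=0..0: t=0:+1/4 = 1/4
⇒ 3j(1 2 3; 0 0 0)² = 3/35, sgn -1
Racah Σ t=0..0: t=0:+1/8 = 1/8
⇒ 3j(1 2 3; 1 0 -1)² = 2/35, sgn +1
4πI² = N·(3j₀)²·(3jₘ)² = 18/35
I = -1·√(0.514286/4π) = -0.20230066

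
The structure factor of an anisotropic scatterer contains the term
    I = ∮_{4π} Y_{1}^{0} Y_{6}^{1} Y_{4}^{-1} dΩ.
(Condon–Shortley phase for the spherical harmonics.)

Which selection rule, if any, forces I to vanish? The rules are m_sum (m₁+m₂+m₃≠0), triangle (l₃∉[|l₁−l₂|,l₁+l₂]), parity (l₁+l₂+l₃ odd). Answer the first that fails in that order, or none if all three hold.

azimuthal sum: 0 + 1 − 1 = 0  ✓
5 ≤ 4 ≤ 7 (triangle on l)  ✗
L = 1 + 6 + 4 = 11 (odd)

triangle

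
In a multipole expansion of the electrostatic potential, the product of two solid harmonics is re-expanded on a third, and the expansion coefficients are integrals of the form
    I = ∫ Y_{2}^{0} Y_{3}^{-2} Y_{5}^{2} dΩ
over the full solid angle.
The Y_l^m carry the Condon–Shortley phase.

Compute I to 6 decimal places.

0.190188

Rules hold: Σm=0, L=10 even, 1≤5≤5.
N = 5·7·11 = 385
Δ = 0!·4!·6!/11! = 1/2310
Racah Σ t=0..0: t=0:+1/144 = 1/144
⇒ 3j(2 3 5; 0 0 0)² = 10/231, sgn -1
Racah Σ t=0..0: t=0:+1/480 = 1/480
⇒ 3j(2 3 5; 0 -2 2)² = 3/110, sgn -1
4πI² = N·(3j₀)²·(3jₘ)² = 5/11
I = +1·√(0.454545/4π) = 0.19018827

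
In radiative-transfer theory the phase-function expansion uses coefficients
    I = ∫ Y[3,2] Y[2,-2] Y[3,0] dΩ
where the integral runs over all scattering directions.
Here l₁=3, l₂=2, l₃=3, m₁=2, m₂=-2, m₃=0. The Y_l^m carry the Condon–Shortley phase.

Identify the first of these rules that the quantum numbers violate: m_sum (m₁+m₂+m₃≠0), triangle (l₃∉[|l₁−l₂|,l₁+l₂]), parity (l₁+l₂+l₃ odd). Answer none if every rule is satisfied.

none

Σmᵢ = 0  ✓
l₃∈[|l₁−l₂|,l₁+l₂]=[1,5], have l₃=3  ✓
Σlᵢ = 8 ⇒ even  ✓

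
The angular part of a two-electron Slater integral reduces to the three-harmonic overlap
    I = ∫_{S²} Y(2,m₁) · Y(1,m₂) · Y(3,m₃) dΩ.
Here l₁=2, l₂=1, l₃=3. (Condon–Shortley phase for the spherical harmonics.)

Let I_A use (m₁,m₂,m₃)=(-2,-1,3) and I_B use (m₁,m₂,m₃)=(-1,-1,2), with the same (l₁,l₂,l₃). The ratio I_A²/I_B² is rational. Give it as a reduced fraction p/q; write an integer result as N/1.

Same 2,1,3: normalisation and zero-m 3j drop out of the ratio.
A: Δ: 0! 4! 2! / 7! → 1/105; sum: t=0:+1/48 = 1/48; 3j²(2 1 3; -2 -1 3) = Δ·Π!·Σ² = 1/7  (sign +1)
B: Δ: 0! 4! 2! / 7! → 1/105; sum: t=0:+1/12 = 1/12; 3j²(2 1 3; -1 -1 2) = Δ·Π!·Σ² = 2/21  (sign -1)
I_A²/I_B² = (1/7)/(2/21) = 3/2

3/2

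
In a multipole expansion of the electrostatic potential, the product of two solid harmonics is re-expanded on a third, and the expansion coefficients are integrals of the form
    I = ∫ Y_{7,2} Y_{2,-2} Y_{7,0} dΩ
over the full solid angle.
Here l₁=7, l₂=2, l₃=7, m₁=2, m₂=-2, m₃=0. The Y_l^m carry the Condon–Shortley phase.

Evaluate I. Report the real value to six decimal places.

-0.192231

m-sum 0 ✓  L=16 even ✓  5≤7≤9 ✓
Π(2lᵢ+1) = 15×5×15 = 1125
triangle coeff Δ(7,2,7) = 1/185640
Σ_t [0,2]: t=0:+1/2419200 t=1:−1/518400 t=2:+1/2419200 = -1/907200
(3j)²=56/3315 [(7 2 7; 0 0 0)], sign=+1
Σ_t [0,0]: t=0:+1/2419200 = 1/2419200
(3j)²=27/1105 [(7 2 7; 2 -2 0)], sign=-1
⇒ 4πI² = 22680/48841
I = (-1)√(22680/48841/(4π)) = -0.19223140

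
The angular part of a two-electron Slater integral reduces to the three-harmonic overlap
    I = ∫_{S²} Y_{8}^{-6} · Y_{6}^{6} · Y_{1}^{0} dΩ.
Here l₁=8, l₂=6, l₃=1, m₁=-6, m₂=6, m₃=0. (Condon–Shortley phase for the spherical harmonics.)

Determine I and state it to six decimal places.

0.000000

l₃=1 ∉ [2,14] — triangle fails ⇒ I = 0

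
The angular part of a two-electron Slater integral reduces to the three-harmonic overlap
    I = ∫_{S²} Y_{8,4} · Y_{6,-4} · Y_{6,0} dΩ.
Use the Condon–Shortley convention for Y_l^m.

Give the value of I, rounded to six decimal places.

-0.114001

Rules hold: Σm=0, L=20 even, 2≤6≤14.
N = 17·13·13 = 2873
Δ = 8!·8!·4!/21! = 1/1309458150
Racah Σ t=2..6: t=2:+1/49766400 t=3:−1/3110400 t=4:+1/1327104 t=5:−1/3110400 t=6:+1/49766400 = 1/6635520
⇒ 3j(8 6 6; 0 0 0)² = 350/46189, sgn +1
Racah Σ t=0..2: t=0:+1/92897280 t=1:−1/21772800 t=2:+1/49766400 = -1/66355200
⇒ 3j(8 6 6; 4 -4 0)² = 63/8398, sgn -1
4πI² = N·(3j₀)²·(3jₘ)² = 11025/67507
I = -1·√(0.163316/4π) = -0.11400134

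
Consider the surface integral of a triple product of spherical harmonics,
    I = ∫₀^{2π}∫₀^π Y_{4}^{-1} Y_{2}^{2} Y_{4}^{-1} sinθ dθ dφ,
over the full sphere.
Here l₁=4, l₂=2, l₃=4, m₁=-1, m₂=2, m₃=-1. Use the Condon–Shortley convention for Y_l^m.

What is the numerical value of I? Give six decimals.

Rules hold: Σm=0, L=10 even, 2≤4≤6.
N = 9·5·9 = 405
Δ = 2!·6!·2!/11! = 1/13860
Racah Σ t=0..2: t=0:+1/192 t=1:−1/36 t=2:+1/192 = -5/288
⇒ 3j(4 2 4; 0 0 0)² = 20/693, sgn -1
Racah Σ t=2..2: t=2:+1/144 = 1/144
⇒ 3j(4 2 4; -1 2 -1)² = 10/231, sgn -1
4πI² = N·(3j₀)²·(3jₘ)² = 3000/5929
I = +1·√(0.505988/4π) = 0.20066192

0.200662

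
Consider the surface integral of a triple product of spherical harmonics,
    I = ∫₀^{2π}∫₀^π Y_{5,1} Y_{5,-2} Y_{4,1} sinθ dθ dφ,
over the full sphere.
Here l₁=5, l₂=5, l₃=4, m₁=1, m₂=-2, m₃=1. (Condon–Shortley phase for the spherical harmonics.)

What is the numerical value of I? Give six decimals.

Rules hold: Σm=0, L=14 even, 0≤4≤10.
N = 11·11·9 = 1089
Δ = 6!·4!·4!/15! = 1/3153150
Racah Σ t=1..5: t=1:−1/69120 t=2:+1/1728 t=3:−1/576 t=4:+1/1728 t=5:−1/69120 = -7/11520
⇒ 3j(5 5 4; 0 0 0)² = 2/143, sgn -1
Racah Σ t=0..3: t=0:+1/103680 t=1:−1/2880 t=2:+1/1152 t=3:−1/5184 = 7/20736
⇒ 3j(5 5 4; 1 -2 1)² = 35/2574, sgn -1
4πI² = N·(3j₀)²·(3jₘ)² = 35/169
I = +1·√(0.207101/4π) = 0.12837656

0.128377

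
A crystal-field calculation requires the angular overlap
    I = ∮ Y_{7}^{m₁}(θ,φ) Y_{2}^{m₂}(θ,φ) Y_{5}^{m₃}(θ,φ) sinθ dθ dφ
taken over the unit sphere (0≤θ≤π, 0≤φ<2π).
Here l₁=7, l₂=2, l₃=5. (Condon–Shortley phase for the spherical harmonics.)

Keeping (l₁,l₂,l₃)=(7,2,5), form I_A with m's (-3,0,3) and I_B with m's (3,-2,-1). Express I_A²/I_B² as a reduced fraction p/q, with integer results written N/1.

Shared (l₁,l₂,l₃)=(7,2,5): N and (l;000)² cancel in I_A²/I_B².
A: Δ = 4!·10!·0!/15! = 1/15015; Racah Σ t=2..2: t=2:+1/322560 = 1/322560; ⇒ 3j(7 2 5; -3 0 3)² = 18/1001, sgn +1
B: Δ = 4!·10!·0!/15! = 1/15015; Racah Σ t=0..0: t=0:+1/414720 = 1/414720; ⇒ 3j(7 2 5; 3 -2 -1)² = 2/143, sgn +1
I_A²/I_B² = (18/1001)/(2/143) = 9/7

9/7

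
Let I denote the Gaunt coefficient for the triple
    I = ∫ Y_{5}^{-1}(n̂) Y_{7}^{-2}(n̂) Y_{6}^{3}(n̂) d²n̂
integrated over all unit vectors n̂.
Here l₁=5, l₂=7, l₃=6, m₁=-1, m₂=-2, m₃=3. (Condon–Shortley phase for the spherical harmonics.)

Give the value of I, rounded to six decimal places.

Checks pass: Σm=0; 18 even; l₃=6∈[2,12].
(2·5+1)(2·7+1)(2·6+1) = 2145
Δ: 6! 4! 8! / 19! → 1/174594420
sum: t=1:−1/4147200 t=2:+1/207360 t=3:−1/82944 t=4:+1/207360 t=5:−1/4147200 = -1/345600
3j²(5 7 6; 0 0 0) = Δ·Π!·Σ² = 420/46189  (sign -1)
sum: t=2:+1/829440 t=3:−1/311040 t=4:+1/967680 t=5:−1/29030400 = -11/10886400
3j²(5 7 6; -1 -2 3) = Δ·Π!·Σ² = 1408/146965  (sign +1)
combine: 4πI² = 2145·420/46189·1408/146965 = 253440/1356277
take √, sign -1: I = -0.12194344

-0.121943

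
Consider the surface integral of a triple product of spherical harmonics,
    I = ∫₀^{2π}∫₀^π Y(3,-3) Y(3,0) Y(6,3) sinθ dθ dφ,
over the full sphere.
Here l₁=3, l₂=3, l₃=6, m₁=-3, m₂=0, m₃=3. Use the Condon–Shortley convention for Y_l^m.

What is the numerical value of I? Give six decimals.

-0.108647

m-sum 0 ✓  L=12 even ✓  0≤6≤6 ✓
Π(2lᵢ+1) = 7×7×13 = 637
triangle coeff Δ(3,3,6) = 1/12012
Σ_t [0,0]: t=0:+1/1296 = 1/1296
(3j)²=100/3003 [(3 3 6; 0 0 0)], sign=+1
Σ_t [0,0]: t=0:+1/25920 = 1/25920
(3j)²=1/143 [(3 3 6; -3 0 3)], sign=-1
⇒ 4πI² = 700/4719
I = (-1)√(700/4719/(4π)) = -0.10864734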